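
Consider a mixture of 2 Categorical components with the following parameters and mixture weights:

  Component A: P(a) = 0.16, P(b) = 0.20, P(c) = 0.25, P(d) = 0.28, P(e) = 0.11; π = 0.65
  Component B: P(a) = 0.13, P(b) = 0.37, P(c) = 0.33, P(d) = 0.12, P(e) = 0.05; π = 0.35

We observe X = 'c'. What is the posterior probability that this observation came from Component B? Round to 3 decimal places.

0.415

Posterior ∝ prior × likelihood, so P(k | x) ∝ w_k f_k(x); normalise over all components.
Categorical probabilities:
  f_A = 0.25
  f_B = 0.33
Unnormalised posteriors:
  w_A·f_A = 0.65 × 0.25 = 0.1625
  w_B·f_B = 0.35 × 0.33 = 0.1155
Denominator: 0.1625 + 0.1155 = 0.278
P(Component B | 'c') = 0.1155 / 0.278 ≈ 0.415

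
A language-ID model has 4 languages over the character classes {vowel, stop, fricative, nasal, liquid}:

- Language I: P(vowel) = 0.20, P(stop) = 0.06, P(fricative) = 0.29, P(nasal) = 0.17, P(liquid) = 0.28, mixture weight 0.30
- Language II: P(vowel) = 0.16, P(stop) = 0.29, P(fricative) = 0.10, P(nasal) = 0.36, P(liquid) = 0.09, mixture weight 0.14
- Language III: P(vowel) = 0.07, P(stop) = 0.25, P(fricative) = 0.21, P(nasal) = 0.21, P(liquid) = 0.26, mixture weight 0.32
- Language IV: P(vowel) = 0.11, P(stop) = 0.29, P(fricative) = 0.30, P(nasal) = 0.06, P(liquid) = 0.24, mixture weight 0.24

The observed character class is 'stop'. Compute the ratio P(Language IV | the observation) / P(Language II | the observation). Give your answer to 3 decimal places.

Posterior odds = (P(Z=i) f_i(x)) / (P(Z=j) f_j(x)); the normalising sum cancels.
Evaluate each component's likelihood at the observed value:
  f_I = 0.06
  f_II = 0.29
  f_III = 0.25
  f_IV = 0.29
Posterior odds = (P(Z=IV)·f_IV) / (P(Z=II)·f_II) = (0.24·0.29) / (0.14·0.29) = 0.0696 / 0.0406 ≈ 1.714

1.714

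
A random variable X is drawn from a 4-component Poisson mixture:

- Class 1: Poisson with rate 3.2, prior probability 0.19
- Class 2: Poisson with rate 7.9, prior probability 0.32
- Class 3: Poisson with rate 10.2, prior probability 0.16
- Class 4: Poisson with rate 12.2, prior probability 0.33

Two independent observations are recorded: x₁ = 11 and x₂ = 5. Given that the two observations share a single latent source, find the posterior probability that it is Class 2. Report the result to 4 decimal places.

0.6657

Apply Bayes' rule: the posterior for each component is proportional to its prior times its likelihood at x.
Since both observations come from the same component, the likelihood for component k is f_k(x₁)·f_k(x₂).
  L_1 = [0.000367919] × [0.113979] = 4.19351e-05
  L_2 = [0.069473] × [0.0950666] = 0.00660456
  L_3 = [0.115782] × [0.0341992] = 0.00395966
  L_4 = [0.112308] × [0.0113299] = 0.00127243
Multiply by the mixture weights:
  π_1·L_1 = 0.19 × 4.19351e-05 = 7.96767e-06
  π_2·L_2 = 0.32 × 0.00660456 = 0.00211346
  π_3·L_3 = 0.16 × 0.00395966 = 0.000633546
  π_4·L_4 = 0.33 × 0.00127243 = 0.000419903
Normaliser: 7.96767e-06 + 0.00211346 + 0.000633546 + 0.000419903 = 0.00317488
P(Class 2 | data) = 0.00211346 / 0.00317488 ≈ 0.6657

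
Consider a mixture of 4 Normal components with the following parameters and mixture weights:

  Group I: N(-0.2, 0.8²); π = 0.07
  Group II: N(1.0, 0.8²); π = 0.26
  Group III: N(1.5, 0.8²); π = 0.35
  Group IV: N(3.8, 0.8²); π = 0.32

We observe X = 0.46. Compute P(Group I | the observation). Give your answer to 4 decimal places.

Apply Bayes' rule: the posterior for each component is proportional to its prior times its likelihood at x.
Component likelihoods at x = 0.46:
  L_I = (1/(0.8·√(2π)))·exp(−(0.46−-0.2)²/(2·0.8²)) = 0.498678·exp(-0.34031) = 0.354833
  L_II = (1/(0.8·√(2π)))·exp(−(0.46−1.0)²/(2·0.8²)) = 0.498678·exp(-0.22781) = 0.397084
  L_III = (1/(0.8·√(2π)))·exp(−(0.46−1.5)²/(2·0.8²)) = 0.498678·exp(-0.84500) = 0.214211
  L_IV = (1/(0.8·√(2π)))·exp(−(0.46−3.8)²/(2·0.8²)) = 0.498678·exp(-8.71531) = 8.18103e-05
Prior × likelihood for each component:
  π_I·L_I = 0.07 × 0.354833 = 0.0248383
  π_II·L_II = 0.26 × 0.397084 = 0.103242
  π_III·L_III = 0.35 × 0.214211 = 0.0749738
  π_IV·L_IV = 0.32 × 8.18103e-05 = 2.61793e-05
Marginal: 0.0248383 + 0.103242 + 0.0749738 + 2.61793e-05 = 0.20308
P(Group I | x) = 0.0248383 / 0.20308 ≈ 0.1223

0.1223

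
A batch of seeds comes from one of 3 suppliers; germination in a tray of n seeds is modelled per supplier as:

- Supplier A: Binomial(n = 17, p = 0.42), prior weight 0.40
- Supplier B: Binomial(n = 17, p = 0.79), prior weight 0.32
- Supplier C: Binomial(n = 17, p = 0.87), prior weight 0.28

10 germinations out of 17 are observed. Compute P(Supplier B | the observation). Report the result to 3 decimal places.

Posterior ∝ prior × likelihood, so P(k | x) ∝ P(Z=k) f_k(x); normalise over all components.
Evaluate each component's likelihood at the observed value:
  L_A = C(17,10)·0.42^10·0.58^7 = 19448·0.000170802·0.0220798 = 0.0733439
  L_B = C(17,10)·0.79^10·0.21^7 = 19448·0.0946828·1.80109e-05 = 0.0331651
  L_C = C(17,10)·0.87^10·0.13^7 = 19448·0.248423·6.27485e-07 = 0.00303159
Multiply by the mixture weights:
  P(Z=A)·L_A = 0.40 × 0.0733439 = 0.0293375
  P(Z=B)·L_B = 0.32 × 0.0331651 = 0.0106128
  P(Z=C)·L_C = 0.28 × 0.00303159 = 0.000848846
Evidence: 0.0293375 + 0.0106128 + 0.000848846 = 0.0407992
Responsibility of Supplier B: 0.0106128 / 0.0407992 ≈ 0.260

0.260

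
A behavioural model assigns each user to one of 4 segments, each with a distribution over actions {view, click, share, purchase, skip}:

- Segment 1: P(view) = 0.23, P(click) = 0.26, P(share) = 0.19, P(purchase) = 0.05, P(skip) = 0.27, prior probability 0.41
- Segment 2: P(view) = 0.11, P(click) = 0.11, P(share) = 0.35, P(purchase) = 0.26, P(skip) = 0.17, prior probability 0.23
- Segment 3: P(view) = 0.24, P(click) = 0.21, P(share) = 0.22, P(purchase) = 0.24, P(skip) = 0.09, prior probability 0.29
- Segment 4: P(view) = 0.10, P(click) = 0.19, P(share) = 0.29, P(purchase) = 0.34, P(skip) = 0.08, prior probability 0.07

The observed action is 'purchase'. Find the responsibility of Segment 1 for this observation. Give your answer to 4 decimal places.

0.1180

P(component k | x) = π_k·f_k(x) / marginal(x), where marginal(x) = Σ_j π_j·f_j(x).
Categorical probabilities:
  L_1 = 0.05
  L_2 = 0.26
  L_3 = 0.24
  L_4 = 0.34
Prior × likelihood for each component:
  π_1·L_1 = 0.41 × 0.05 = 0.0205
  π_2·L_2 = 0.23 × 0.26 = 0.0598
  π_3·L_3 = 0.29 × 0.24 = 0.0696
  π_4·L_4 = 0.07 × 0.34 = 0.0238
Denominator: 0.0205 + 0.0598 + 0.0696 + 0.0238 = 0.1737
P(Segment 1 | data) = 0.0205 / 0.1737 ≈ 0.1180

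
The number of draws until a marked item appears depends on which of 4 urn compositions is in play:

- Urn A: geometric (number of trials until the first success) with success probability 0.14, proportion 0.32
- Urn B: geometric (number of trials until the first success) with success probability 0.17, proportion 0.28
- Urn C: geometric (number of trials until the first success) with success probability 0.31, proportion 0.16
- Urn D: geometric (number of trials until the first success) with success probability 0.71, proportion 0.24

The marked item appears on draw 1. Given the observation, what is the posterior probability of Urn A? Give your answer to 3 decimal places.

0.143

Apply Bayes' rule: the posterior for each component is proportional to its prior times its likelihood at x.
Geometric probabilities:
  f_A = 0.14·(1−0.14)^0 = 0.14·1 = 0.14
  f_B = 0.17·(1−0.17)^0 = 0.17·1 = 0.17
  f_C = 0.31·(1−0.31)^0 = 0.31·1 = 0.31
  f_D = 0.71·(1−0.71)^0 = 0.71·1 = 0.71
Weight by the priors:
  π_A·f_A = 0.32 × 0.14 = 0.0448
  π_B·f_B = 0.28 × 0.17 = 0.0476
  π_C·f_C = 0.16 × 0.31 = 0.0496
  π_D·f_D = 0.24 × 0.71 = 0.1704
Normaliser: 0.0448 + 0.0476 + 0.0496 + 0.1704 = 0.3124
Responsibility of Urn A: 0.0448 / 0.3124 ≈ 0.143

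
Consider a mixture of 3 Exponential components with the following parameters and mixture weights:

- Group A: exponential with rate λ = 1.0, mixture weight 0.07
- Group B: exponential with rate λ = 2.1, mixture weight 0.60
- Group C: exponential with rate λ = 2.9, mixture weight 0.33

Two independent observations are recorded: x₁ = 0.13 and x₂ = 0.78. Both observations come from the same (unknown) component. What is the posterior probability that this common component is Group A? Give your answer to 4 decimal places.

By Bayes' theorem, P(k | x) = P(Z=k) f_k(x) / Σ_j P(Z=j) f_j(x).
Since both observations come from the same component, the likelihood for component k is f_k(x₁)·f_k(x₂).
  L_A = [0.878095] × [0.458406] = 0.402524
  L_B = [1.59829] × [0.408174] = 0.652382
  L_C = [1.98916] × [0.302012] = 0.600749
Unnormalised posteriors:
  P(Z=A)·L_A = 0.07 × 0.402524 = 0.0281767
  P(Z=B)·L_B = 0.60 × 0.652382 = 0.391429
  P(Z=C)·L_C = 0.33 × 0.600749 = 0.198247
Normaliser: 0.0281767 + 0.391429 + 0.198247 = 0.617853
P(Group A | x) ≈ 0.0456

0.0456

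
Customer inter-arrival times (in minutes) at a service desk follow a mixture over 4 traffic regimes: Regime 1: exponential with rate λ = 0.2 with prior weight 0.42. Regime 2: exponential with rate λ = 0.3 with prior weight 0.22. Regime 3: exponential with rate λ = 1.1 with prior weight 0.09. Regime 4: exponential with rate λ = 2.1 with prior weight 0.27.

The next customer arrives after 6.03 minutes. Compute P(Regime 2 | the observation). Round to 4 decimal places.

0.2996

Posterior ∝ prior × likelihood, so P(k | x) ∝ π_k f_k(x); normalise over all components.
Component likelihoods at x = 6.03 minutes:
  p_1 = 0.0598785
  p_2 = 0.0491454
  p_3 = 0.00144783
  p_4 = 6.64888e-06
Prior × likelihood for each component:
  π_1·p_1 = 0.42 × 0.0598785 = 0.025149
  π_2·p_2 = 0.22 × 0.0491454 = 0.010812
  π_3·p_3 = 0.09 × 0.00144783 = 0.000130305
  π_4·p_4 = 0.27 × 6.64888e-06 = 1.7952e-06
Evidence: 0.025149 + 0.010812 + 0.000130305 + 1.7952e-06 = 0.036093
P(Regime 2 | 6.03 minutes) ≈ 0.2996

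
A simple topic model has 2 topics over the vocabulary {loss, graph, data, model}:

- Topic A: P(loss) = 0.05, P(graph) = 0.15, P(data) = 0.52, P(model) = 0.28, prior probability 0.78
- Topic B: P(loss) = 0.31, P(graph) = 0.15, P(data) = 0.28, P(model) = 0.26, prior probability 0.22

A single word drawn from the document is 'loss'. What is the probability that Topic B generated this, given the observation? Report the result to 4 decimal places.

By Bayes' theorem, P(k | x) = P(Z=k) f_k(x) / Σ_j P(Z=j) f_j(x).
Categorical probabilities:
  L_A = 0.05
  L_B = 0.31
Prior × likelihood for each component:
  P(Z=A)·L_A = 0.78 × 0.05 = 0.039
  P(Z=B)·L_B = 0.22 × 0.31 = 0.0682
Evidence: 0.039 + 0.0682 = 0.1072
Responsibility of Topic B: 0.0682 / 0.1072 ≈ 0.6362

0.6362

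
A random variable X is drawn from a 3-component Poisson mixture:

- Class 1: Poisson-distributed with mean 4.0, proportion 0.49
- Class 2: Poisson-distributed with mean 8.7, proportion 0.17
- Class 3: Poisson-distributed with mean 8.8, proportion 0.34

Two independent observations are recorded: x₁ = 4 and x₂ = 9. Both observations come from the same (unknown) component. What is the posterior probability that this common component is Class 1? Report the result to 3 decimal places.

By Bayes' theorem, P(k | x) = P(Z=k) f_k(x) / Σ_j P(Z=j) f_j(x).
Since both observations come from the same component, the likelihood for component k is f_k(x₁)·f_k(x₂).
  p_1 = [e^(−4.0)·4.0^4/4! = 0.195367] × [0.0132312] = 0.00258494
  p_2 = [e^(−8.7)·8.7^4/4! = 0.0397653] × [0.131084] = 0.00521257
  p_3 = [e^(−8.8)·8.8^4/4! = 0.0376641] × [0.131459] = 0.00495128
Weight by the priors:
  P(Z=1)·p_1 = 0.49 × 0.00258494 = 0.00126662
  P(Z=2)·p_2 = 0.17 × 0.00521257 = 0.000886137
  P(Z=3)·p_3 = 0.34 × 0.00495128 = 0.00168344
Evidence: 0.00126662 + 0.000886137 + 0.00168344 = 0.00383619
P(Class 1 | data) ≈ 0.330

0.330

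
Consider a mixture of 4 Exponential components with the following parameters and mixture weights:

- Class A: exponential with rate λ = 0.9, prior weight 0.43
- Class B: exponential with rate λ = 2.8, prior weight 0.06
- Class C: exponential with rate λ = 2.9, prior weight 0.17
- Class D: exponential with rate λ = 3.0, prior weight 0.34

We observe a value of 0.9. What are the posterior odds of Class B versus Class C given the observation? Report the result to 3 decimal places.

0.373

Only the two components matter; the odds are (π_i f_i(x)) / (π_j f_j(x)).
Evaluate each component's likelihood at the observed value:
  L_A = 0.9·e^(−0.9·0.9) = 0.9·e^(−0.8100) = 0.400372
  L_B = 2.8·e^(−2.8·0.9) = 2.8·e^(−2.5200) = 0.225287
  L_C = 2.9·e^(−2.9·0.9) = 2.9·e^(−2.6100) = 0.21325
  L_D = 3.0·e^(−3.0·0.9) = 3.0·e^(−2.7000) = 0.201617
0.0135172 / 0.0362525 ≈ 0.373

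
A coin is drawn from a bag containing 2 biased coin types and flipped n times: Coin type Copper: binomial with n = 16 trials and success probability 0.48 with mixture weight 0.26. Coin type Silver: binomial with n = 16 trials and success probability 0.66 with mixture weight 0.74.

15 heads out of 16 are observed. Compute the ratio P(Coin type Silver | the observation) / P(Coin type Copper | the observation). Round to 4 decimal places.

Since P(k|x) ∝ π_k f_k(x), the posterior odds are π_i f_i(x) / (π_j f_j(x)).
Binomial probabilities:
  f_Copper = C(16,15)·0.48^15·0.52^1 = 16·1.65432e-05·0.52 = 0.000137639
  f_Silver = C(16,15)·0.66^15·0.34^1 = 16·0.00196408·0.34 = 0.0106846
Odds = (0.74/0.26) × (0.0106846/0.000137639) = 2.84615 × 77.6276 ≈ 220.9400

220.9400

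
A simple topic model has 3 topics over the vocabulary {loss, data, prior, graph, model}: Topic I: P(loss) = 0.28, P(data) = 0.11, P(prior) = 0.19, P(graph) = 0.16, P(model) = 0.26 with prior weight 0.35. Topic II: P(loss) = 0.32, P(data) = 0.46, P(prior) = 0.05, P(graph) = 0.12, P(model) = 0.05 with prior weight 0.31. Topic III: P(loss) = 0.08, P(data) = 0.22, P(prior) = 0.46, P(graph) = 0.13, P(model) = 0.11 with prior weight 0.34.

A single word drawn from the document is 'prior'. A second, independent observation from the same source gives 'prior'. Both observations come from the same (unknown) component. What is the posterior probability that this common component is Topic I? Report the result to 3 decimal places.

Apply Bayes' rule: the posterior for each component is proportional to its prior times its likelihood at x.
Since both observations come from the same component, the likelihood for component k is f_k(x₁)·f_k(x₂).
  f_I = [P(prior | comp) = 0.19] × [0.19] = 0.0361
  f_II = [P(prior | comp) = 0.05] × [0.05] = 0.0025
  f_III = [P(prior | comp) = 0.46] × [0.46] = 0.2116
Weight by the priors:
  w_I·f_I = 0.35 × 0.0361 = 0.012635
  w_II·f_II = 0.31 × 0.0025 = 0.000775
  w_III·f_III = 0.34 × 0.2116 = 0.071944
Sum: 0.012635 + 0.000775 + 0.071944 = 0.085354
P(Topic I | x₁,x₂) = 0.012635 / 0.085354 ≈ 0.148

0.148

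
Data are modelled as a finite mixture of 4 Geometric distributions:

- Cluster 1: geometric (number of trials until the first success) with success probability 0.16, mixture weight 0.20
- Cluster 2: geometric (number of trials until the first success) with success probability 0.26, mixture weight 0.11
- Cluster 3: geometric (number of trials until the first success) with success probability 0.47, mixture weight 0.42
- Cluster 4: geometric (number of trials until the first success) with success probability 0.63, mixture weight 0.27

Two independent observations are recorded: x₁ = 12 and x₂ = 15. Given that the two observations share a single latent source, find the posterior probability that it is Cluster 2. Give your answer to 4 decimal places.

By Bayes' theorem, P(k | x) = π_k f_k(x) / Σ_j π_j f_j(x).
Since both observations come from the same component, the likelihood for component k is f_k(x₁)·f_k(x₂).
  f_1 = [0.16·(1−0.16)^11 = 0.16·0.146917 = 0.0235067] × [0.0139325] = 0.000327508
  f_2 = [0.26·(1−0.26)^11 = 0.26·0.0364375 = 0.00947376] × [0.00383899] = 3.63697e-05
  f_3 = [0.47·(1−0.47)^11 = 0.47·0.000926904 = 0.000435645] × [6.48575e-05] = 2.82548e-08
  f_4 = [0.63·(1−0.63)^11 = 0.63·1.77918e-05 = 1.12088e-05] × [5.6776e-07] = 6.36391e-12
Unnormalised posteriors:
  π_1·f_1 = 0.20 × 0.000327508 = 6.55016e-05
  π_2·f_2 = 0.11 × 3.63697e-05 = 4.00067e-06
  π_3·f_3 = 0.42 × 2.82548e-08 = 1.1867e-08
  π_4·f_4 = 0.27 × 6.36391e-12 = 1.71826e-12
Denominator: 6.55016e-05 + 4.00067e-06 + 1.1867e-08 + 1.71826e-12 = 6.95142e-05
P(Cluster 2 | data) ≈ 0.0576

0.0576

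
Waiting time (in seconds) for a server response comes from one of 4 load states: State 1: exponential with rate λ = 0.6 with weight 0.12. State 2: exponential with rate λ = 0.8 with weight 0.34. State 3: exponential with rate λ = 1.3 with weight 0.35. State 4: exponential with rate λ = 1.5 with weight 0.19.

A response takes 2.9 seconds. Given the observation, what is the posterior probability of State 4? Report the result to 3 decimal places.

Apply Bayes' rule: the posterior for each component is proportional to its prior times its likelihood at x.
Exponential densities:
  f_1 = 0.6·e^(−0.6·2.9) = 0.6·e^(−1.7400) = 0.105312
  f_2 = 0.8·e^(−0.8·2.9) = 0.8·e^(−2.3200) = 0.0786189
  f_3 = 1.3·e^(−1.3·2.9) = 1.3·e^(−3.7700) = 0.0299677
  f_4 = 1.5·e^(−1.5·2.9) = 1.5·e^(−4.3500) = 0.0193602
Multiply by the mixture weights:
  P(Z=1)·f_1 = 0.12 × 0.105312 = 0.0126375
  P(Z=2)·f_2 = 0.34 × 0.0786189 = 0.0267304
  P(Z=3)·f_3 = 0.35 × 0.0299677 = 0.0104887
  P(Z=4)·f_4 = 0.19 × 0.0193602 = 0.00367844
Denominator: 0.0126375 + 0.0267304 + 0.0104887 + 0.00367844 = 0.053535
P(State 4 | x) = 0.00367844 / 0.053535 ≈ 0.069

0.069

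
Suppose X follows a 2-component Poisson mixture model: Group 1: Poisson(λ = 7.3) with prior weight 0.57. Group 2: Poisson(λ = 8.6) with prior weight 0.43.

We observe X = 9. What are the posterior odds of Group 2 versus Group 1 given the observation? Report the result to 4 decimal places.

0.8987

Since P(k|x) ∝ π_k f_k(x), the posterior odds are π_i f_i(x) / (π_j f_j(x)).
Poisson probabilities:
  f_1 = e^(−7.3)·7.3^9/9! = 0.109596
  f_2 = e^(−8.6)·8.6^9/9! = 0.130554
Posterior odds = (π_2·f_2) / (π_1·f_1) = (0.43·0.130554) / (0.57·0.109596) = 0.0561383 / 0.0624695 ≈ 0.8987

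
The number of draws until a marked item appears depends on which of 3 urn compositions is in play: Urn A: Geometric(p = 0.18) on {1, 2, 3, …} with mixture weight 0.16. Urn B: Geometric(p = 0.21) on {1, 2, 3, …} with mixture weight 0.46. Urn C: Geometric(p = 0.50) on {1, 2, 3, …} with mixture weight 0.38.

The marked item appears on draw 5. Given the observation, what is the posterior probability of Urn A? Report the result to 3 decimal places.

Apply Bayes' rule: the posterior for each component is proportional to its prior times its likelihood at x.
Component likelihoods at x = 5:
  L_A = 0.0813819
  L_B = 0.0817952
  L_C = 0.03125
Weight by the priors:
  w_A·L_A = 0.16 × 0.0813819 = 0.0130211
  w_B·L_B = 0.46 × 0.0817952 = 0.0376258
  w_C·L_C = 0.38 × 0.03125 = 0.011875
Normaliser: 0.0130211 + 0.0376258 + 0.011875 = 0.0625219
Responsibility of Urn A: 0.0130211 / 0.0625219 ≈ 0.208

0.208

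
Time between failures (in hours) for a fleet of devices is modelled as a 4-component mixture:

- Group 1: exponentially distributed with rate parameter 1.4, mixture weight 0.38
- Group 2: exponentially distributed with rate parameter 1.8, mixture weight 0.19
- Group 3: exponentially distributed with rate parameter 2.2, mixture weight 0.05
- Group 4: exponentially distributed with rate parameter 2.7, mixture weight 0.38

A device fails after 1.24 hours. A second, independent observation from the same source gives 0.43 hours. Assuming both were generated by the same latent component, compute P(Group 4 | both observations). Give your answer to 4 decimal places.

By Bayes' theorem, P(k | x) = P(Z=k) f_k(x) / Σ_j P(Z=j) f_j(x).
Since both observations come from the same component, the likelihood for component k is f_k(x₁)·f_k(x₂).
  L_1 = [0.246713] × [0.766801] = 0.18918
  L_2 = [0.193164] × [0.830096] = 0.160345
  L_3 = [0.14377] × [0.85424] = 0.122814
  L_4 = [0.0949174] × [0.845567] = 0.080259
Prior × likelihood for each component:
  P(Z=1)·L_1 = 0.38 × 0.18918 = 0.0718885
  P(Z=2)·L_2 = 0.19 × 0.160345 = 0.0304656
  P(Z=3)·L_3 = 0.05 × 0.122814 = 0.00614069
  P(Z=4)·L_4 = 0.38 × 0.080259 = 0.0304984
Denominator: 0.0718885 + 0.0304656 + 0.00614069 + 0.0304984 = 0.138993
So the posterior for Group 4 is 0.0304984 / 0.138993 ≈ 0.2194.

0.2194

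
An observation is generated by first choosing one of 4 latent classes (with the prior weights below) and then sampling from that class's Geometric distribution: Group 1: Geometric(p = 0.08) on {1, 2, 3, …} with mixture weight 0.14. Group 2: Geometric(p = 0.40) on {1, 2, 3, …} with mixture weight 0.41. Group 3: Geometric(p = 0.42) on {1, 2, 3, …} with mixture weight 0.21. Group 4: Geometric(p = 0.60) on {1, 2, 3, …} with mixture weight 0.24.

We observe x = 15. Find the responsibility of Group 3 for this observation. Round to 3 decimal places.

By Bayes' theorem, P(k | x) = w_k f_k(x) / Σ_j w_j f_j(x).
Geometric probabilities:
  f_1 = 0.0248954
  f_2 = 0.000313457
  f_3 = 0.000204758
  f_4 = 1.61061e-06
Unnormalised posteriors:
  w_1·f_1 = 0.14 × 0.0248954 = 0.00348536
  w_2·f_2 = 0.41 × 0.000313457 = 0.000128517
  w_3·f_3 = 0.21 × 0.000204758 = 4.29992e-05
  w_4·f_4 = 0.24 × 1.61061e-06 = 3.86547e-07
Normaliser: 0.00348536 + 0.000128517 + 4.29992e-05 + 3.86547e-07 = 0.00365726
So the posterior for Group 3 is 4.29992e-05 / 0.00365726 ≈ 0.012.

0.012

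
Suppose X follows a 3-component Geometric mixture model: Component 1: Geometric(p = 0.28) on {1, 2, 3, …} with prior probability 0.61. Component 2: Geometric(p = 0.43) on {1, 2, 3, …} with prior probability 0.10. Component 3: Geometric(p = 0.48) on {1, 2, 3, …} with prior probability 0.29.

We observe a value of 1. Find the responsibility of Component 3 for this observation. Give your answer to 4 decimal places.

Apply Bayes' rule: the posterior for each component is proportional to its prior times its likelihood at x.
Geometric probabilities:
  f_1 = 0.28·(1−0.28)^0 = 0.28·1 = 0.28
  f_2 = 0.43·(1−0.43)^0 = 0.43·1 = 0.43
  f_3 = 0.48·(1−0.48)^0 = 0.48·1 = 0.48
Multiply by the mixture weights:
  π_1·f_1 = 0.61 × 0.28 = 0.1708
  π_2·f_2 = 0.10 × 0.43 = 0.043
  π_3·f_3 = 0.29 × 0.48 = 0.1392
Denominator: 0.1708 + 0.043 + 0.1392 = 0.353
P(Component 3 | x) ≈ 0.3943

0.3943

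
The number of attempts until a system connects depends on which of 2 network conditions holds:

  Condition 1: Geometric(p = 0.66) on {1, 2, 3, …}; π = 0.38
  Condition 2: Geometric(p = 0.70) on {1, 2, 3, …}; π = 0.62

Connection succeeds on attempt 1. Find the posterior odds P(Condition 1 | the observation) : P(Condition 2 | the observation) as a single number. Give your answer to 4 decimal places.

0.5779

The posterior odds equal the prior odds times the likelihood ratio: (w_i/w_j)·(f_i(x)/f_j(x)).
Component likelihoods at x = 1:
  L_1 = 0.66·(1−0.66)^0 = 0.66·1 = 0.66
  L_2 = 0.70·(1−0.70)^0 = 0.70·1 = 0.7
Odds = (0.38/0.62) × (0.66/0.7) = 0.612903 × 0.942857 ≈ 0.5779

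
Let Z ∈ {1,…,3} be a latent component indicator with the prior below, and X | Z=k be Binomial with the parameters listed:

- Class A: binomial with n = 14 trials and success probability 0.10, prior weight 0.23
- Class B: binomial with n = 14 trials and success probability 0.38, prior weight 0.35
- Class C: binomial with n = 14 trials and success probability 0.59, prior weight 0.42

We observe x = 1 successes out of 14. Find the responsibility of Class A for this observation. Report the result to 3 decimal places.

0.956

By Bayes' theorem, P(k | x) = w_k f_k(x) / Σ_j w_j f_j(x).
Component likelihoods at x = 1 successes out of 14:
  L_A = C(14,1)·0.10^1·0.90^13 = 14·0.1·0.254187 = 0.355861
  L_B = C(14,1)·0.38^1·0.62^13 = 14·0.38·0.00200029 = 0.0106415
  L_C = C(14,1)·0.59^1·0.41^13 = 14·0.59·9.25103e-06 = 7.64135e-05
Prior × likelihood for each component:
  w_A·L_A = 0.23 × 0.355861 = 0.0818481
  w_B·L_B = 0.35 × 0.0106415 = 0.00372453
  w_C·L_C = 0.42 × 7.64135e-05 = 3.20937e-05
Marginal: 0.0818481 + 0.00372453 + 3.20937e-05 = 0.0856047
P(Class A | the observation) = 0.0818481 / 0.0856047 ≈ 0.956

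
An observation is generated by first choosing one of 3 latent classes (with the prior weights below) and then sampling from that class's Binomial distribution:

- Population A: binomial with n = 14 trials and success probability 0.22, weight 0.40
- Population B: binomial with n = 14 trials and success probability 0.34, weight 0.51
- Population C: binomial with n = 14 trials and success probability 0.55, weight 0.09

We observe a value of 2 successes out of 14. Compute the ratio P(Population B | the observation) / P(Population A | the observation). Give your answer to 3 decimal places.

The posterior odds equal the prior odds times the likelihood ratio: (w_i/w_j)·(f_i(x)/f_j(x)).
Evaluate each component's likelihood at the observed value:
  L_A = 0.223369
  L_B = 0.0718665
  L_C = 0.00189809
Odds = (0.51/0.40) × (0.0718665/0.223369) = 1.275 × 0.32174 ≈ 0.410

0.410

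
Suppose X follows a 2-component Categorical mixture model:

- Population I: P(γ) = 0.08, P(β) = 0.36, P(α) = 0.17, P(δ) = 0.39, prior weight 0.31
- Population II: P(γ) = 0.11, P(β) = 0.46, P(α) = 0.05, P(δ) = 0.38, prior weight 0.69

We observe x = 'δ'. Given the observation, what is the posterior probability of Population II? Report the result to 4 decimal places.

0.6844

Posterior ∝ prior × likelihood, so P(k | x) ∝ w_k f_k(x); normalise over all components.
Component likelihoods at x = 'δ':
  L_I = 0.39
  L_II = 0.38
Multiply by the mixture weights:
  w_I·L_I = 0.31 × 0.39 = 0.1209
  w_II·L_II = 0.69 × 0.38 = 0.2622
Denominator: 0.1209 + 0.2622 = 0.3831
Responsibility of Population II: 0.2622 / 0.3831 ≈ 0.6844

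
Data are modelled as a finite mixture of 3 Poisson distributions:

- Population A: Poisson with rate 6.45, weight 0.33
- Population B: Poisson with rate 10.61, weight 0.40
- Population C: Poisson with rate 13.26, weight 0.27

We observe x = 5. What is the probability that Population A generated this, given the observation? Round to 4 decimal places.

0.7930

The responsibility of component k is π_k f_k(x) divided by Σ_j π_j f_j(x).
Component likelihoods at x = 5:
  L_A = e^(−6.45)·6.45^5/5! = 0.147034
  L_B = e^(−10.61)·10.61^5/5! = 0.0276396
  L_C = e^(−13.26)·13.26^5/5! = 0.00595376
Multiply by the mixture weights:
  π_A·L_A = 0.33 × 0.147034 = 0.0485212
  π_B·L_B = 0.40 × 0.0276396 = 0.0110558
  π_C·L_C = 0.27 × 0.00595376 = 0.00160752
Evidence: 0.0485212 + 0.0110558 + 0.00160752 = 0.0611846
P(Population A | x) ≈ 0.7930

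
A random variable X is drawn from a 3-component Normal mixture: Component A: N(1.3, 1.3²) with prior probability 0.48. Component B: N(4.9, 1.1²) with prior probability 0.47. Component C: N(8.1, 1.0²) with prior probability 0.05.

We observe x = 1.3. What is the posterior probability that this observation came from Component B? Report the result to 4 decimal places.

0.0054

By Bayes' theorem, P(k | x) = P(Z=k) f_k(x) / Σ_j P(Z=j) f_j(x).
Evaluate each component's likelihood at the observed value:
  f_A = 0.306879
  f_B = 0.00171281
  f_C = 3.63096e-11
Multiply by the mixture weights:
  P(Z=A)·f_A = 0.48 × 0.306879 = 0.147302
  P(Z=B)·f_B = 0.47 × 0.00171281 = 0.00080502
  P(Z=C)·f_C = 0.05 × 3.63096e-11 = 1.81548e-12
Normaliser: 0.147302 + 0.00080502 + 1.81548e-12 = 0.148107
P(Component B | data) ≈ 0.0054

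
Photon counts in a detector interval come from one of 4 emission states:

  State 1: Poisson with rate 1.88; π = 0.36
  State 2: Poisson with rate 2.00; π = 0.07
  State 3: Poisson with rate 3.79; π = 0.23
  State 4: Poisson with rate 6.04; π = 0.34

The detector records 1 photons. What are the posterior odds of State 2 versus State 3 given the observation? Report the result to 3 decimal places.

The posterior odds equal the prior odds times the likelihood ratio: (P(Z=i)/P(Z=j))·(f_i(x)/f_j(x)).
Evaluate each component's likelihood at the observed value:
  p_1 = e^(−1.88)·1.88^1/1! = 0.286869
  p_2 = e^(−2.00)·2.00^1/1! = 0.270671
  p_3 = e^(−3.79)·3.79^1/1! = 0.0856373
  p_4 = e^(−6.04)·6.04^1/1! = 0.0143846
0.0189469 / 0.0196966 ≈ 0.962

0.962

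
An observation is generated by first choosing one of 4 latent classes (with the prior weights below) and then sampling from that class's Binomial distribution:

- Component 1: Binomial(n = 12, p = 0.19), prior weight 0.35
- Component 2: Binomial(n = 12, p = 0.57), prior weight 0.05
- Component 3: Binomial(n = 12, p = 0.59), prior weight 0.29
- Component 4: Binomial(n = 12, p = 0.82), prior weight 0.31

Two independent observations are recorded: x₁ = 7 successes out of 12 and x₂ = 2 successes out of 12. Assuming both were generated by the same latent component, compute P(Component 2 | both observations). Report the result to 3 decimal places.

0.104

By Bayes' theorem, P(k | x) = P(Z=k) f_k(x) / Σ_j P(Z=j) f_j(x).
Since both observations come from the same component, the likelihood for component k is f_k(x₁)·f_k(x₂).
  p_1 = [0.00246846] × [0.289669] = 0.000715034
  p_2 = [0.22761] × [0.00463424] = 0.0010548
  p_3 = [0.228354] × [0.0030838] = 0.000704198
  p_4 = [0.0373065] × [1.58452e-06] = 5.91128e-08
Weight by the priors:
  P(Z=1)·p_1 = 0.35 × 0.000715034 = 0.000250262
  P(Z=2)·p_2 = 0.05 × 0.0010548 = 5.27399e-05
  P(Z=3)·p_3 = 0.29 × 0.000704198 = 0.000204218
  P(Z=4)·p_4 = 0.31 × 5.91128e-08 = 1.8325e-08
Marginal: 0.000250262 + 5.27399e-05 + 0.000204218 + 1.8325e-08 = 0.000507238
Responsibility of Component 2: 5.27399e-05 / 0.000507238 ≈ 0.104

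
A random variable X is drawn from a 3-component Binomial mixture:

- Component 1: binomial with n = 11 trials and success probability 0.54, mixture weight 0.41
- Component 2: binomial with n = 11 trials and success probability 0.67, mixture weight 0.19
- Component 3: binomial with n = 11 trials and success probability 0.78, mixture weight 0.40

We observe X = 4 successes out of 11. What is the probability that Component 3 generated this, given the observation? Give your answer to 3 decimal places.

The responsibility of component k is π_k f_k(x) divided by Σ_j π_j f_j(x).
Component likelihoods at x = 4 successes out of 11:
  p_1 = 0.122291
  p_2 = 0.0283407
  p_3 = 0.00304685
Prior × likelihood for each component:
  π_1·p_1 = 0.41 × 0.122291 = 0.0501392
  π_2·p_2 = 0.19 × 0.0283407 = 0.00538473
  π_3·p_3 = 0.40 × 0.00304685 = 0.00121874
Evidence: 0.0501392 + 0.00538473 + 0.00121874 = 0.0567427
Responsibility of Component 3: 0.00121874 / 0.0567427 ≈ 0.021

0.021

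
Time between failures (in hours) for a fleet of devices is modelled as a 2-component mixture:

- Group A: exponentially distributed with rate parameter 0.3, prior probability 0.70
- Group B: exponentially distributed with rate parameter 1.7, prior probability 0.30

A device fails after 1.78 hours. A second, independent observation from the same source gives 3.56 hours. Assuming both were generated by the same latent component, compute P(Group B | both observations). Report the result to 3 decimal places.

0.008

Apply Bayes' rule: the posterior for each component is proportional to its prior times its likelihood at x.
Since both observations come from the same component, the likelihood for component k is f_k(x₁)·f_k(x₂).
  p_A = [0.3·e^(−0.3·1.78) = 0.3·e^(−0.5340) = 0.175877] × [0.103109] = 0.0181344
  p_B = [1.7·e^(−1.7·1.78) = 1.7·e^(−3.0260) = 0.0824658] × [0.00400036] = 0.000329893
Unnormalised posteriors:
  π_A·p_A = 0.70 × 0.0181344 = 0.0126941
  π_B·p_B = 0.30 × 0.000329893 = 9.89678e-05
Evidence: 0.0126941 + 9.89678e-05 = 0.012793
P(Group B | data) = 9.89678e-05 / 0.012793 ≈ 0.008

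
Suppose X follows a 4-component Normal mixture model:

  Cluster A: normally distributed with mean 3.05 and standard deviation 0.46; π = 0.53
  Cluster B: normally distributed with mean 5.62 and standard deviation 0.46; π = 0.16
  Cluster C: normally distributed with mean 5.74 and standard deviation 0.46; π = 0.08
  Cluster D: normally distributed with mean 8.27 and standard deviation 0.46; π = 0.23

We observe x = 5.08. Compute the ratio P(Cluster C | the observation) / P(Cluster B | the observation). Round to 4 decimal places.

Posterior odds = (w_i f_i(x)) / (w_j f_j(x)); the normalising sum cancels.
Component likelihoods at x = 5.08:
  L_A = 5.11941e-05
  L_B = 0.435419
  L_C = 0.309837
  L_D = 3.12809e-11
0.0247869 / 0.0696671 ≈ 0.3558

0.3558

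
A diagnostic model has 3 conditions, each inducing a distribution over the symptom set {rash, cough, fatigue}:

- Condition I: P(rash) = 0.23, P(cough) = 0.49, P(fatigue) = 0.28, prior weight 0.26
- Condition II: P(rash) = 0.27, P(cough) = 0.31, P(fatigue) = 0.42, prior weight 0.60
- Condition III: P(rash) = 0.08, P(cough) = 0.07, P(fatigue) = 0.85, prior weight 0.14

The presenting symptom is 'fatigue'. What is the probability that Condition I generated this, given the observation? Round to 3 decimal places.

Posterior ∝ prior × likelihood, so P(k | x) ∝ π_k f_k(x); normalise over all components.
Evaluate each component's likelihood at the observed value:
  p_I = P(fatigue | comp) = 0.28
  p_II = P(fatigue | comp) = 0.42
  p_III = P(fatigue | comp) = 0.85
Weight by the priors:
  π_I·p_I = 0.26 × 0.28 = 0.0728
  π_II·p_II = 0.60 × 0.42 = 0.252
  π_III·p_III = 0.14 × 0.85 = 0.119
Sum: 0.0728 + 0.252 + 0.119 = 0.4438
P(Condition I | 'fatigue') ≈ 0.164

0.164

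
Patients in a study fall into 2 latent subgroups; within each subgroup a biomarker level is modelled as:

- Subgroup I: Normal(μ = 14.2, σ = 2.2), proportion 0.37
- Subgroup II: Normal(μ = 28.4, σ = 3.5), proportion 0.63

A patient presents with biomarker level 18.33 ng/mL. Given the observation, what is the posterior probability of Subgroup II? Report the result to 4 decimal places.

0.0904

Posterior ∝ prior × likelihood, so P(k | x) ∝ π_k f_k(x); normalise over all components.
Normal densities:
  L_I = 0.0311335
  L_II = 0.0018168
Multiply by the mixture weights:
  π_I·L_I = 0.37 × 0.0311335 = 0.0115194
  π_II·L_II = 0.63 × 0.0018168 = 0.00114459
Normaliser: 0.0115194 + 0.00114459 = 0.012664
P(Subgroup II | 18.33 ng/mL) = 0.00114459 / 0.012664 ≈ 0.0904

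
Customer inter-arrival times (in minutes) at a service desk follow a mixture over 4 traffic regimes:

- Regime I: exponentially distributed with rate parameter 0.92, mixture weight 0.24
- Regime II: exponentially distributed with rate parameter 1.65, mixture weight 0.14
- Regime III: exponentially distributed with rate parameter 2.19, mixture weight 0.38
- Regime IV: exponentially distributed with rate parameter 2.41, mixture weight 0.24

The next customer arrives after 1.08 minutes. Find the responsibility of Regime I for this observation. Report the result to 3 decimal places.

P(component k | x) = P(Z=k)·f_k(x) / marginal(x), where marginal(x) = Σ_j P(Z=j)·f_j(x).
Exponential densities:
  p_I = 0.340622
  p_II = 0.277697
  p_III = 0.205708
  p_IV = 0.178499
Unnormalised posteriors:
  P(Z=I)·p_I = 0.24 × 0.340622 = 0.0817493
  P(Z=II)·p_II = 0.14 × 0.277697 = 0.0388776
  P(Z=III)·p_III = 0.38 × 0.205708 = 0.078169
  P(Z=IV)·p_IV = 0.24 × 0.178499 = 0.0428397
Sum: 0.0817493 + 0.0388776 + 0.078169 + 0.0428397 = 0.241636
So the posterior for Regime I is 0.0817493 / 0.241636 ≈ 0.338.

0.338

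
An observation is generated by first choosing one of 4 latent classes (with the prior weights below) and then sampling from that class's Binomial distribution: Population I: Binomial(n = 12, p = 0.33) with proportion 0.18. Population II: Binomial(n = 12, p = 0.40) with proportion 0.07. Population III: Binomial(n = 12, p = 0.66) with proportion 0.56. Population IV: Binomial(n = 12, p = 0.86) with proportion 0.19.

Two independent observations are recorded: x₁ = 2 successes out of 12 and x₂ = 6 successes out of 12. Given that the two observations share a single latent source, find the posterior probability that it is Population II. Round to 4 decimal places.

0.2339

By Bayes' theorem, P(k | x) = π_k f_k(x) / Σ_j π_j f_j(x).
Since both observations come from the same component, the likelihood for component k is f_k(x₁)·f_k(x₂).
  p_I = [0.131015] × [0.107945] = 0.0141424
  p_II = [0.0638523] × [0.176579] = 0.011275
  p_III = [0.0005935] × [0.11798] = 7.00213e-05
  p_IV = [1.41196e-07] × [0.00281469] = 3.97422e-10
Unnormalised posteriors:
  π_I·p_I = 0.18 × 0.0141424 = 0.00254564
  π_II·p_II = 0.07 × 0.011275 = 0.000789249
  π_III·p_III = 0.56 × 7.00213e-05 = 3.92119e-05
  π_IV·p_IV = 0.19 × 3.97422e-10 = 7.55102e-11
Denominator: 0.00254564 + 0.000789249 + 3.92119e-05 + 7.55102e-11 = 0.0033741
So the posterior for Population II is 0.000789249 / 0.0033741 ≈ 0.2339.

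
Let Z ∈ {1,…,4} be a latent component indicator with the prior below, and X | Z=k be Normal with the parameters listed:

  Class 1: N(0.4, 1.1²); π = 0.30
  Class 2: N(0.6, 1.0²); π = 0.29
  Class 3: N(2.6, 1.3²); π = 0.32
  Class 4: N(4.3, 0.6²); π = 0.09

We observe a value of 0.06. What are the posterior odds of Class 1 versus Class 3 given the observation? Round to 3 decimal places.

Since P(k|x) ∝ π_k f_k(x), the posterior odds are π_i f_i(x) / (π_j f_j(x)).
Evaluate each component's likelihood at the observed value:
  L_1 = (1/(1.1·√(2π)))·exp(−(0.06−0.4)²/(2·1.1²)) = 0.362675·exp(-0.04777) = 0.345758
  L_2 = (1/(1.0·√(2π)))·exp(−(0.06−0.6)²/(2·1.0²)) = 0.398942·exp(-0.14580) = 0.344818
  L_3 = (1/(1.3·√(2π)))·exp(−(0.06−2.6)²/(2·1.3²)) = 0.306879·exp(-1.90876) = 0.0454992
  L_4 = (1/(0.6·√(2π)))·exp(−(0.06−4.3)²/(2·0.6²)) = 0.664904·exp(-24.96889) = 9.52595e-12
Posterior odds = (π_1·L_1) / (π_3·L_3) = (0.30·0.345758) / (0.32·0.0454992) = 0.103727 / 0.0145597 ≈ 7.124

7.124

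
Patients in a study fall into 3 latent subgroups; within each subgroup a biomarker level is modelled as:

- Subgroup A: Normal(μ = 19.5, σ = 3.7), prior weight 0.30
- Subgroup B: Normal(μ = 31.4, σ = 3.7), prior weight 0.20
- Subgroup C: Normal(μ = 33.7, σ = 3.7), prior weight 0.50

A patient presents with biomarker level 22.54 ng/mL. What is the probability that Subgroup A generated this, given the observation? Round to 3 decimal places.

0.928

The responsibility of component k is π_k f_k(x) divided by Σ_j π_j f_j(x).
Evaluate each component's likelihood at the observed value:
  p_A = 0.0769344
  p_B = 0.00613152
  p_C = 0.00114077
Unnormalised posteriors:
  π_A·p_A = 0.30 × 0.0769344 = 0.0230803
  π_B·p_B = 0.20 × 0.00613152 = 0.0012263
  π_C·p_C = 0.50 × 0.00114077 = 0.000570385
Marginal: 0.0230803 + 0.0012263 + 0.000570385 = 0.024877
Responsibility of Subgroup A: 0.0230803 / 0.024877 ≈ 0.928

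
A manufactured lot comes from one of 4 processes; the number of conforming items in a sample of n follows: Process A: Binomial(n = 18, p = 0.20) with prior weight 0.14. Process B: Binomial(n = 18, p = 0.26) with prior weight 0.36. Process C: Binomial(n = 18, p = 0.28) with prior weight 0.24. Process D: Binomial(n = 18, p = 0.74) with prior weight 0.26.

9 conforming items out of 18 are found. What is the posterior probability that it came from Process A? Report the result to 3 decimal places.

Apply Bayes' rule: the posterior for each component is proportional to its prior times its likelihood at x.
Component likelihoods at x = 9 conforming items out of 18:
  L_A = C(18,9)·0.20^9·0.80^9 = 48620·5.12e-07·0.134218 = 0.00334114
  L_B = C(18,9)·0.26^9·0.74^9 = 48620·5.4295e-06·0.0665404 = 0.0175655
  L_C = C(18,9)·0.28^9·0.72^9 = 48620·1.05785e-05·0.0519987 = 0.0267442
  L_D = C(18,9)·0.74^9·0.26^9 = 48620·0.0665404·5.4295e-06 = 0.0175655
Multiply by the mixture weights:
  w_A·L_A = 0.14 × 0.00334114 = 0.00046776
  w_B·L_B = 0.36 × 0.0175655 = 0.00632358
  w_C·L_C = 0.24 × 0.0267442 = 0.00641861
  w_D·L_D = 0.26 × 0.0175655 = 0.00456703
Sum: 0.00046776 + 0.00632358 + 0.00641861 + 0.00456703 = 0.017777
P(Process A | x) = 0.00046776 / 0.017777 ≈ 0.026

0.026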